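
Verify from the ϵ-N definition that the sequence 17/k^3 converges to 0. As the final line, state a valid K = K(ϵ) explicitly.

Fix ϵ > 0. For k ≥ 1, |17/k^3 − 0| = 17/k^3.
17/k^3 < ϵ ⇔ k^3 > 17/ϵ ⇔ k > (17/ϵ)^{1/3}.
Take K = (17/ϵ)^{1/3}. Then k > K implies 17/k^3 < ϵ.

K = (17/ϵ)^{1/3}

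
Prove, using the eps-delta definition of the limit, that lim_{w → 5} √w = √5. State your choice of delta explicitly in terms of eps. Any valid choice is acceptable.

Fix eps > 0. We want delta > 0 such that 0 < |w − 5| < delta implies |√w − √5| < eps.
Multiplying by the conjugate, |√w − √5| = |w − 5|/(√w + √5).
Restrict delta ≤ 5 so that |w − 5| < 5 forces w > 0, and then √w + √5 > √5.
Hence |√w − √5| < |w − 5|/√5, which is < eps once |w − 5| < √5·eps.
Take delta = min(5, √5·eps). If 0 < |w − 5| < delta then w > 0 and |√w − √5| < |w − 5|/√5 < eps.

delta = min(5, √5·eps)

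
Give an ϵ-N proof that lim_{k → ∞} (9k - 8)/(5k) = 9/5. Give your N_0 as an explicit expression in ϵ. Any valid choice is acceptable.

Let ϵ > 0 be given. For k ≥ 1, |(9k - 8)/(5k) − (9/5)| = |-40|/(5(5k)) = 40/(5(5k)).
Since 5k ≥ 5k for k ≥ 1, this is ≤ 40/(5·5k) = (8/5)/k.
So |(9k - 8)/(5k) − (9/5)| < ϵ whenever k > (8/5)/ϵ.
Take N_0 = (8/5)/ϵ. If k > N_0 then |(9k - 8)/(5k) − (9/5)| ≤ (8/5)/k < ϵ.

N_0 = (8/5)/ϵ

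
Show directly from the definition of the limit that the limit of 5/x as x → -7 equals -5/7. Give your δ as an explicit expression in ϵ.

δ = min(7/2, (49/10)ϵ)

Fix ϵ > 0. We seek δ > 0 such that 0 < |x + 7| < δ implies |5/x + 5/7| < ϵ.
|5/x + 5/7| = 5·|-7 − x|/(7·|x|) = 5|x + 7|/(7|x|).
Restrict δ ≤ 7/2. Then |x + 7| < 7/2 gives |x| > 7/2, so 7|x| > 49/2.
Then |5/x + 5/7| < 5|x + 7|/(49/2), which is < ϵ when |x + 7| < (49/10)ϵ.
Take δ = min(7/2, (49/10)ϵ). Then 0 < |x + 7| < δ gives both |x + 7| < 7/2 and |x + 7| < (49/10)ϵ, so |5/x + 5/7| < ϵ.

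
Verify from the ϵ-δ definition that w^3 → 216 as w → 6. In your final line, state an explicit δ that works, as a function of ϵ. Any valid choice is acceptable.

Let ϵ > 0 be given. We seek δ > 0 with 0 < |w − 6| < δ ⇒ |w^3 − 216| < ϵ.
Factor: w^3 − 216 = (w − 6)(w^2 + 6w + 36), so |w^3 − 216| = |w − 6|·|w^2 + 6w + 36|.
Impose δ ≤ 1 so that |w| < 7; then |w^2 + 6w + 36| ≤ 127.
Hence |w^3 − 216| ≤ 127|w − 6|, which is < ϵ once |w − 6| < ϵ/127.
Take δ = min(1, ϵ/127). If 0 < |w − 6| < δ then both bounds hold and |w^3 − 216| ≤ 127|w − 6| < 127·(ϵ/127) = ϵ.

δ = min(1, ϵ/127)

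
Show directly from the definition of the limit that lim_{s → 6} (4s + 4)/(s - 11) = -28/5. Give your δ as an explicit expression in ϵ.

δ = min(5/2, (25/96)ϵ)

Fix ϵ > 0. We want δ > 0 with 0 < |s − 6| < δ ⇒ |(4s + 4)/(s - 11) + 28/5| < ϵ.
Combining over a common denominator, (4s + 4)/(s - 11) + 28/5 = [(4s + 4)·(-5) − 28·(s - 11)] / [(-5)·(s - 11)] = -48(s − 6) / ((-5)(s - 11)).
So |(4s + 4)/(s - 11) + 28/5| = 48|s − 6| / (5·|s − 11|).
Require δ ≤ 5/2, so |s − 11| ≥ |-5| − |s − 6| > 5 − 5/2 = 5/2.
Hence |(4s + 4)/(s - 11) + 28/5| < 48|s − 6|/(5·(5/2)) = (96/25)|s − 6|, which is < ϵ once |s − 6| < (25/96)ϵ.
Take δ = min(5/2, (25/96)ϵ). Then 0 < |s − 6| < δ forces both bounds, so |(4s + 4)/(s - 11) + 28/5| < ϵ.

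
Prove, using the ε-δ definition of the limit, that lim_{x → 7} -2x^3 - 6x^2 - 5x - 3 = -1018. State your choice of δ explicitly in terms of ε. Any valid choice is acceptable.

Let ε > 0. We want δ > 0 such that 0 < |x − 7| < δ implies |(-2x^3 - 6x^2 - 5x - 3) + 1018| < ε.
(-2x^3 - 6x^2 - 5x - 3) + 1018 = -2x^3 - 6x^2 - 5x + 1015 = (x − 7)(-2x^2 - 20x - 145).
So |(-2x^3 - 6x^2 - 5x - 3) + 1018| = |x − 7|·|-2x^2 - 20x - 145|.
Assume first that |x − 7| < 2, so |x| < 9. Then |-2x^2 - 20x - 145| ≤ 2·9^2 + 20·9 + 145 = 487.
Hence |(-2x^3 - 6x^2 - 5x - 3) + 1018| ≤ 487|x − 7| < ε provided |x − 7| < ε/487.
Take δ = min(2, ε/487). Then 0 < |x − 7| < δ gives both |x − 7| < 2 and |x − 7| < ε/487, so |(-2x^3 - 6x^2 - 5x - 3) + 1018| < ε.

δ = min(2, ε/487)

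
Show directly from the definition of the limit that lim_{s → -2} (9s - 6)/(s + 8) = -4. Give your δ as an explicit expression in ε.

δ = min(3, (3/13)ε)

Let ε > 0. We want δ > 0 with 0 < |s + 2| < δ ⇒ |(9s - 6)/(s + 8) + 4| < ε.
Combining over a common denominator, (9s - 6)/(s + 8) + 4 = [(9s - 6)·6 − (-24)·(s + 8)] / [6·(s + 8)] = 78(s + 2) / (6(s + 8)).
So |(9s - 6)/(s + 8) + 4| = 78|s + 2| / (6·|s + 8|).
Restrict δ ≤ 3. Then |s + 2| < 3 gives |s + 8| = |(s + 2) + 6| ≥ 6 − 3 = 3.
Hence |(9s - 6)/(s + 8) + 4| < 78|s + 2|/(6·3) = (13/3)|s + 2|, which is < ε once |s + 2| < (3/13)ε.
Take δ = min(3, (3/13)ε). Then 0 < |s + 2| < δ forces both bounds, so |(9s - 6)/(s + 8) + 4| < ε.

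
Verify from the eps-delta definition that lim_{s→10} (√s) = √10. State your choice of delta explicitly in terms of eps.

delta = min(10, √10·eps)

Suppose eps > 0. We want delta > 0 such that 0 < |s − 10| < delta implies |√s − √10| < eps.
Multiplying by the conjugate, |√s − √10| = |s − 10|/(√s + √10).
Restrict delta ≤ 10 so that |s − 10| < 10 forces s > 0, and then √s + √10 > √10.
Hence |√s − √10| < |s − 10|/√10, which is < eps once |s − 10| < √10·eps.
Take delta = min(10, √10·eps). If 0 < |s − 10| < delta then s > 0 and |√s − √10| < |s − 10|/√10 < eps.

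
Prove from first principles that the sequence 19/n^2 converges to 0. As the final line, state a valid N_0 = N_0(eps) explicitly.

N_0 = (19/eps)^{1/2}

Suppose eps > 0. For n ≥ 1, |19/n^2 − 0| = 19/n^2.
19/n^2 < eps ⇔ n^2 > 19/eps ⇔ n > (19/eps)^{1/2}.
Take N_0 = (19/eps)^{1/2}. Then n > N_0 implies 19/n^2 < eps.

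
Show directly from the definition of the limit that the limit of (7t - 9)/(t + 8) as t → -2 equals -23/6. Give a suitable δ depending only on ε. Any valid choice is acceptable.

δ = min(3, (18/65)ε)

Suppose ε > 0. We want δ > 0 with 0 < |t + 2| < δ ⇒ |(7t - 9)/(t + 8) + 23/6| < ε.
Combining over a common denominator, (7t - 9)/(t + 8) + 23/6 = [(7t - 9)·6 − (-23)·(t + 8)] / [6·(t + 8)] = 65(t + 2) / (6(t + 8)).
So |(7t - 9)/(t + 8) + 23/6| = 65|t + 2| / (6·|t + 8|).
Require δ ≤ 3, so |t + 8| ≥ |6| − |t + 2| > 6 − 3 = 3.
Hence |(7t - 9)/(t + 8) + 23/6| < 65|t + 2|/(6·3) = (65/18)|t + 2|, which is < ε once |t + 2| < (18/65)ε.
Take δ = min(3, (18/65)ε). Then 0 < |t + 2| < δ forces both bounds, so |(7t - 9)/(t + 8) + 23/6| < ε.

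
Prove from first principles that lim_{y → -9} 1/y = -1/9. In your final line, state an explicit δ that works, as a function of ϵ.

Let ϵ > 0. We seek δ > 0 such that 0 < |y + 9| < δ implies |1/y + 1/9| < ϵ.
|1/y + 1/9| = |-9 − y|/(9·|y|) = |y + 9|/(9|y|).
Restrict δ ≤ 9/2. Then |y + 9| < 9/2 gives |y| > 9/2, so 9|y| > 81/2.
Then |1/y + 1/9| < |y + 9|/(81/2), which is < ϵ when |y + 9| < (81/2)ϵ.
Take δ = min(9/2, (81/2)ϵ). Then 0 < |y + 9| < δ gives both |y + 9| < 9/2 and |y + 9| < (81/2)ϵ, so |1/y + 1/9| < ϵ.

δ = min(9/2, (81/2)ϵ)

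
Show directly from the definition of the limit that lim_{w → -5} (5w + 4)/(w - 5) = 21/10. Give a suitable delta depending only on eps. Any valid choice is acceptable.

Let eps > 0. We want delta > 0 with 0 < |w + 5| < delta ⇒ |(5w + 4)/(w - 5) − (21/10)| < eps.
Combining over a common denominator, (5w + 4)/(w - 5) − (21/10) = [(5w + 4)·(-10) − (-21)·(w - 5)] / [(-10)·(w - 5)] = -29(w + 5) / ((-10)(w - 5)).
So |(5w + 4)/(w - 5) − (21/10)| = 29|w + 5| / (10·|w − 5|).
Restrict delta ≤ 5. Then |w + 5| < 5 gives |w − 5| = |(w + 5) + (-10)| ≥ 10 − 5 = 5.
Hence |(5w + 4)/(w - 5) − (21/10)| < 29|w + 5|/(10·5) = (29/50)|w + 5|, which is < eps once |w + 5| < (50/29)eps.
Take delta = min(5, (50/29)eps). Then 0 < |w + 5| < delta forces both bounds, so |(5w + 4)/(w - 5) − (21/10)| < eps.

delta = min(5, (50/29)eps)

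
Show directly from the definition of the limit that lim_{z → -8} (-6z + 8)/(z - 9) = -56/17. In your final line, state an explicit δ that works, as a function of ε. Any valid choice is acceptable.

Fix ε > 0. We want δ > 0 with 0 < |z + 8| < δ ⇒ |(-6z + 8)/(z - 9) + 56/17| < ε.
Combining over a common denominator, (-6z + 8)/(z - 9) + 56/17 = [(-6z + 8)·(-17) − 56·(z - 9)] / [(-17)·(z - 9)] = 46(z + 8) / ((-17)(z - 9)).
So |(-6z + 8)/(z - 9) + 56/17| = 46|z + 8| / (17·|z − 9|).
Restrict δ ≤ 17/2. Then |z + 8| < 17/2 gives |z − 9| = |(z + 8) + (-17)| ≥ 17 − 17/2 = 17/2.
Hence |(-6z + 8)/(z - 9) + 56/17| < 46|z + 8|/(17·(17/2)) = (92/289)|z + 8|, which is < ε once |z + 8| < (289/92)ε.
Take δ = min(17/2, (289/92)ε). Then 0 < |z + 8| < δ forces both bounds, so |(-6z + 8)/(z - 9) + 56/17| < ε.

δ = min(17/2, (289/92)ε)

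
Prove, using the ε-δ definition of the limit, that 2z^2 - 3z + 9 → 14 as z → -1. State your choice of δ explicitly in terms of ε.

Let ε > 0. We want δ > 0 such that 0 < |z + 1| < δ implies |(2z^2 - 3z + 9) − 14| < ε.
(2z^2 - 3z + 9) − 14 = 2z^2 - 3z - 5 = (z + 1)(2z - 5).
So |(2z^2 - 3z + 9) − 14| = |z + 1|·|2z - 5|.
Assume first that |z + 1| < 1, so |z| < 2. Then |2z - 5| ≤ 2·2 + 5 = 9.
Hence |(2z^2 - 3z + 9) − 14| ≤ 9|z + 1| < ε provided |z + 1| < ε/9.
Take δ = min(1, ε/9). Then 0 < |z + 1| < δ gives both |z + 1| < 1 and |z + 1| < ε/9, so |(2z^2 - 3z + 9) − 14| < ε.

δ = min(1, ε/9)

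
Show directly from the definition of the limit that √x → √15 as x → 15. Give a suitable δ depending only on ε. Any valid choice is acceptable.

Let ε > 0 be given. We want δ > 0 such that 0 < |x − 15| < δ implies |√x − √15| < ε.
Rationalise: √x − √15 = (x − 15)/(√x + √15), so |√x − √15| = |x − 15|/(√x + √15).
Restrict δ ≤ 15 so that |x − 15| < 15 forces x > 0, and then √x + √15 > √15.
Hence |√x − √15| < |x − 15|/√15, which is < ε once |x − 15| < √15·ε.
Take δ = min(15, √15·ε). If 0 < |x − 15| < δ then x > 0 and |√x − √15| < |x − 15|/√15 < ε.

δ = min(15, √15·ε)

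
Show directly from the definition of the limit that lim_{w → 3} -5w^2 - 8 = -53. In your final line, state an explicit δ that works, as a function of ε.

Let ε > 0 be given. We want δ > 0 such that 0 < |w − 3| < δ implies |(-5w^2 - 8) + 53| < ε.
(-5w^2 - 8) + 53 = -5w^2 + 45 = (w − 3)(-5w - 15).
So |(-5w^2 - 8) + 53| = |w − 3|·|-5w - 15|.
Require δ ≤ 2. Then |w − 3| < 2 gives |w| < 5, and by the triangle inequality |-5w - 15| ≤ 5·5 + 15 = 40.
Hence |(-5w^2 - 8) + 53| ≤ 40|w − 3| < ε provided |w − 3| < ε/40.
Choosing δ = min(2, ε/40) ensures both conditions, hence |(-5w^2 - 8) + 53| < ε.

δ = min(2, ε/40)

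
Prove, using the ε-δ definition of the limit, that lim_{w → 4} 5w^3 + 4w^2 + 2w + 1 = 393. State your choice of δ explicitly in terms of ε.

δ = min(1, ε/343)

Let ε > 0. We want δ > 0 such that 0 < |w − 4| < δ implies |(5w^3 + 4w^2 + 2w + 1) − 393| < ε.
(5w^3 + 4w^2 + 2w + 1) − 393 = 5w^3 + 4w^2 + 2w - 392 = (w − 4)(5w^2 + 24w + 98).
So |(5w^3 + 4w^2 + 2w + 1) − 393| = |w − 4|·|5w^2 + 24w + 98|.
Require δ ≤ 1. Then |w − 4| < 1 gives |w| < 5, and by the triangle inequality |5w^2 + 24w + 98| ≤ 5·5^2 + 24·5 + 98 = 343.
Hence |(5w^3 + 4w^2 + 2w + 1) − 393| ≤ 343|w − 4| < ε provided |w − 4| < ε/343.
Take δ = min(1, ε/343). Then 0 < |w − 4| < δ gives both |w − 4| < 1 and |w − 4| < ε/343, so |(5w^3 + 4w^2 + 2w + 1) − 393| < ε.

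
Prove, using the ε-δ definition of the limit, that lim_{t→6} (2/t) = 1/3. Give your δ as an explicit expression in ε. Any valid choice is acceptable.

δ = min(3, 9ε)

Let ε > 0 be given. We seek δ > 0 such that 0 < |t − 6| < δ implies |2/t − (1/3)| < ε.
|2/t − (1/3)| = 2·|6 − t|/(6·|t|) = 2|t − 6|/(6|t|).
Restrict δ ≤ 3. Then |t − 6| < 3 gives |t| > 3, so 6|t| > 18.
Then |2/t − (1/3)| < 2|t − 6|/18, which is < ε when |t − 6| < 9ε.
Take δ = min(3, 9ε). Then 0 < |t − 6| < δ gives both |t − 6| < 3 and |t − 6| < 9ε, so |2/t − (1/3)| < ε.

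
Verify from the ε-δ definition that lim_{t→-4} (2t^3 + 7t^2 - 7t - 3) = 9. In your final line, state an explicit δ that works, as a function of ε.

δ = min(1, ε/58)

Let ε > 0. We want δ > 0 such that 0 < |t + 4| < δ implies |(2t^3 + 7t^2 - 7t - 3) − 9| < ε.
(2t^3 + 7t^2 - 7t - 3) − 9 = 2t^3 + 7t^2 - 7t - 12 = (t + 4)(2t^2 - t - 3).
So |(2t^3 + 7t^2 - 7t - 3) − 9| = |t + 4|·|2t^2 - t - 3|.
Require δ ≤ 1. Then |t + 4| < 1 gives |t| < 5, and by the triangle inequality |2t^2 - t - 3| ≤ 2·5^2 + 5 + 3 = 58.
Hence |(2t^3 + 7t^2 - 7t - 3) − 9| ≤ 58|t + 4| < ε provided |t + 4| < ε/58.
Choosing δ = min(1, ε/58) ensures both conditions, hence |(2t^3 + 7t^2 - 7t - 3) − 9| < ε.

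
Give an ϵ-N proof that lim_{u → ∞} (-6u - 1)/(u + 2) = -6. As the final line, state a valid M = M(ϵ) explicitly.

M = 11/ϵ

Fix ϵ > 0. We seek M > 0 such that u > M implies |(-6u - 1)/(u + 2) + 6| < ϵ.
(-6u - 1)/(u + 2) + 6 = ((-6u - 1) − (-6)(u + 2)) / ((u + 2)) = 11/((u + 2)).
For u > 0 we have u + 2 > u, so |(-6u - 1)/(u + 2) + 6| = 11/((u + 2)) < 11/(u) = 11/u.
Thus |(-6u - 1)/(u + 2) + 6| < ϵ whenever u > 11/ϵ.
Take M = 11/ϵ. If u > M then |(-6u - 1)/(u + 2) + 6| < 11/u < ϵ.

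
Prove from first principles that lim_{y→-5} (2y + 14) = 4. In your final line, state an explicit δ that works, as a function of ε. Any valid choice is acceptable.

δ = ε/2

Let ε > 0. We need δ > 0 so that 0 < |y + 5| < δ implies |(2y + 14) − 4| < ε.
|(2y + 14) − 4| = |2y + 10| = 2|y + 5|.
So 2|y + 5| < ε exactly when |y + 5| < ε/2.
Take δ = ε/2. If 0 < |y + 5| < δ then |(2y + 14) − 4| = 2|y + 5| < 2·(ε/2) = ε.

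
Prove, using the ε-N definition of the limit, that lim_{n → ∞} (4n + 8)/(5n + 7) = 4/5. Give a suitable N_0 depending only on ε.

N_0 = (12/25)/ε

Fix ε > 0. For n ≥ 1, |(4n + 8)/(5n + 7) − (4/5)| = |12|/(5(5n + 7)) = 12/(5(5n + 7)).
Since 5n + 7 ≥ 5n for n ≥ 1, this is ≤ 12/(5·5n) = (12/25)/n.
So |(4n + 8)/(5n + 7) − (4/5)| < ε whenever n > (12/25)/ε.
Take N_0 = (12/25)/ε. If n > N_0 then |(4n + 8)/(5n + 7) − (4/5)| ≤ (12/25)/n < ε.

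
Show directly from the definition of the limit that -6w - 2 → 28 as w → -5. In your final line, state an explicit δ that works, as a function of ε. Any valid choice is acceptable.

Let ε > 0 be given. We need δ > 0 so that 0 < |w + 5| < δ implies |(-6w - 2) − 28| < ε.
Since (-6w - 2) − 28 = -6(w + 5), we have |(-6w - 2) − 28| = 6|w + 5|.
So 6|w + 5| < ε exactly when |w + 5| < ε/6.
Choosing δ = ε/6 gives |(-6w - 2) − 28| = 6|w + 5| < ε whenever |w + 5| < δ.

δ = ε/6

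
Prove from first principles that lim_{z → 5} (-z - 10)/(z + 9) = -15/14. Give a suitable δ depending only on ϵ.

Fix ϵ > 0. We want δ > 0 with 0 < |z − 5| < δ ⇒ |(-z - 10)/(z + 9) + 15/14| < ϵ.
Combining over a common denominator, (-z - 10)/(z + 9) + 15/14 = [(-z - 10)·14 − (-15)·(z + 9)] / [14·(z + 9)] = 1(z − 5) / (14(z + 9)).
So |(-z - 10)/(z + 9) + 15/14| = |z − 5| / (14·|z + 9|).
Require δ ≤ 7, so |z + 9| ≥ |14| − |z − 5| > 14 − 7 = 7.
Hence |(-z - 10)/(z + 9) + 15/14| < |z − 5|/(14·7) = (1/98)|z − 5|, which is < ϵ once |z − 5| < 98ϵ.
Take δ = min(7, 98ϵ). Then 0 < |z − 5| < δ forces both bounds, so |(-z - 10)/(z + 9) + 15/14| < ϵ.

δ = min(7, 98ϵ)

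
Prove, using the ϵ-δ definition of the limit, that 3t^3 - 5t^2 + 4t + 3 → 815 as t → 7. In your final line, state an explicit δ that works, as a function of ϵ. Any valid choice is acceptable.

Fix ϵ > 0. We want δ > 0 such that 0 < |t − 7| < δ implies |(3t^3 - 5t^2 + 4t + 3) − 815| < ϵ.
(3t^3 - 5t^2 + 4t + 3) − 815 = 3t^3 - 5t^2 + 4t - 812 = (t − 7)(3t^2 + 16t + 116).
So |(3t^3 - 5t^2 + 4t + 3) − 815| = |t − 7|·|3t^2 + 16t + 116|.
Assume first that |t − 7| < 1, so |t| < 8. Then |3t^2 + 16t + 116| ≤ 3·8^2 + 16·8 + 116 = 436.
Hence |(3t^3 - 5t^2 + 4t + 3) − 815| ≤ 436|t − 7| < ϵ provided |t − 7| < ϵ/436.
Take δ = min(1, ϵ/436). Then 0 < |t − 7| < δ gives both |t − 7| < 1 and |t − 7| < ϵ/436, so |(3t^3 - 5t^2 + 4t + 3) − 815| < ϵ.

δ = min(1, ϵ/436)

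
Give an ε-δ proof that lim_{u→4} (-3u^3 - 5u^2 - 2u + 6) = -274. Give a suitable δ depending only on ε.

Fix ε > 0. We want δ > 0 such that 0 < |u − 4| < δ implies |(-3u^3 - 5u^2 - 2u + 6) + 274| < ε.
(-3u^3 - 5u^2 - 2u + 6) + 274 = -3u^3 - 5u^2 - 2u + 280 = (u − 4)(-3u^2 - 17u - 70).
So |(-3u^3 - 5u^2 - 2u + 6) + 274| = |u − 4|·|-3u^2 - 17u - 70|.
Require δ ≤ 1. Then |u − 4| < 1 gives |u| < 5, and by the triangle inequality |-3u^2 - 17u - 70| ≤ 3·5^2 + 17·5 + 70 = 230.
Hence |(-3u^3 - 5u^2 - 2u + 6) + 274| ≤ 230|u − 4| < ε provided |u − 4| < ε/230.
Take δ = min(1, ε/230). Then 0 < |u − 4| < δ gives both |u − 4| < 1 and |u − 4| < ε/230, so |(-3u^3 - 5u^2 - 2u + 6) + 274| < ε.

δ = min(1, ε/230)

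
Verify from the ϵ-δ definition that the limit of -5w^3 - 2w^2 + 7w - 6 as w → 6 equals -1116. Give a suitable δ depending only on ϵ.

δ = min(2, ϵ/761)

Suppose ϵ > 0. We want δ > 0 such that 0 < |w − 6| < δ implies |(-5w^3 - 2w^2 + 7w - 6) + 1116| < ϵ.
(-5w^3 - 2w^2 + 7w - 6) + 1116 = -5w^3 - 2w^2 + 7w + 1110 = (w − 6)(-5w^2 - 32w - 185).
So |(-5w^3 - 2w^2 + 7w - 6) + 1116| = |w − 6|·|-5w^2 - 32w - 185|.
Assume first that |w − 6| < 2, so |w| < 8. Then |-5w^2 - 32w - 185| ≤ 5·8^2 + 32·8 + 185 = 761.
Hence |(-5w^3 - 2w^2 + 7w - 6) + 1116| ≤ 761|w − 6| < ϵ provided |w − 6| < ϵ/761.
Take δ = min(2, ϵ/761). Then 0 < |w − 6| < δ gives both |w − 6| < 2 and |w − 6| < ϵ/761, so |(-5w^3 - 2w^2 + 7w - 6) + 1116| < ϵ.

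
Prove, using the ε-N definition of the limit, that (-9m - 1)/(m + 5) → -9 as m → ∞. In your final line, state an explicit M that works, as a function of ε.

Let ε > 0 be given. For m ≥ 1, |(-9m - 1)/(m + 5) + 9| = |44|/((m + 5)) = 44/((m + 5)).
Since m + 5 ≥ m for m ≥ 1, this is ≤ 44/(m) = 44/m.
So |(-9m - 1)/(m + 5) + 9| < ε whenever m > 44/ε.
Take M = 44/ε. If m > M then |(-9m - 1)/(m + 5) + 9| ≤ 44/m < ε.

M = 44/ε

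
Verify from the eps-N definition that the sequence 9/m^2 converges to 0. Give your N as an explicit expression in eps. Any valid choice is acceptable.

Let eps > 0. For m ≥ 1, |9/m^2 − 0| = 9/m^2.
9/m^2 < eps ⇔ m^2 > 9/eps ⇔ m > (9/eps)^{1/2}.
Take N = (9/eps)^{1/2}. Then m > N implies 9/m^2 < eps.

N = (9/eps)^{1/2}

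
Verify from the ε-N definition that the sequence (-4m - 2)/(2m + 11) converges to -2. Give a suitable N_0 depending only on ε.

N_0 = 10/ε

Suppose ε > 0. For m ≥ 1, |(-4m - 2)/(2m + 11) + 2| = |40|/(2(2m + 11)) = 40/(2(2m + 11)).
Since 2m + 11 ≥ 2m for m ≥ 1, this is ≤ 40/(2·2m) = 10/m.
So |(-4m - 2)/(2m + 11) + 2| < ε whenever m > 10/ε.
Take N_0 = 10/ε. If m > N_0 then |(-4m - 2)/(2m + 11) + 2| ≤ 10/m < ε.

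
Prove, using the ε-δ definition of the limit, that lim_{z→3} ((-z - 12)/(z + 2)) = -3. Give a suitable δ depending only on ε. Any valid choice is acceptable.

Fix ε > 0. We want δ > 0 with 0 < |z − 3| < δ ⇒ |(-z - 12)/(z + 2) + 3| < ε.
Combining over a common denominator, (-z - 12)/(z + 2) + 3 = [(-z - 12)·5 − (-15)·(z + 2)] / [5·(z + 2)] = 10(z − 3) / (5(z + 2)).
So |(-z - 12)/(z + 2) + 3| = 10|z − 3| / (5·|z + 2|).
Require δ ≤ 5/2, so |z + 2| ≥ |5| − |z − 3| > 5 − 5/2 = 5/2.
Hence |(-z - 12)/(z + 2) + 3| < 10|z − 3|/(5·(5/2)) = (4/5)|z − 3|, which is < ε once |z − 3| < (5/4)ε.
Take δ = min(5/2, (5/4)ε). Then 0 < |z − 3| < δ forces both bounds, so |(-z - 12)/(z + 2) + 3| < ε.

δ = min(5/2, (5/4)ε)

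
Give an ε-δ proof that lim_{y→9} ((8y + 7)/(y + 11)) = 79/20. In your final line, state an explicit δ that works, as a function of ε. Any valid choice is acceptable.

Let ε > 0. We want δ > 0 with 0 < |y − 9| < δ ⇒ |(8y + 7)/(y + 11) − (79/20)| < ε.
Combining over a common denominator, (8y + 7)/(y + 11) − (79/20) = [(8y + 7)·20 − 79·(y + 11)] / [20·(y + 11)] = 81(y − 9) / (20(y + 11)).
So |(8y + 7)/(y + 11) − (79/20)| = 81|y − 9| / (20·|y + 11|).
Require δ ≤ 10, so |y + 11| ≥ |20| − |y − 9| > 20 − 10 = 10.
Hence |(8y + 7)/(y + 11) − (79/20)| < 81|y − 9|/(20·10) = (81/200)|y − 9|, which is < ε once |y − 9| < (200/81)ε.
Take δ = min(10, (200/81)ε). Then 0 < |y − 9| < δ forces both bounds, so |(8y + 7)/(y + 11) − (79/20)| < ε.

δ = min(10, (200/81)ε)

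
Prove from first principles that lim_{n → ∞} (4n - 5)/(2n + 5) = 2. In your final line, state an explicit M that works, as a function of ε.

M = (15/2)/ε

Fix ε > 0. For n ≥ 1, |(4n - 5)/(2n + 5) − 2| = |-30|/(2(2n + 5)) = 30/(2(2n + 5)).
Since 2n + 5 ≥ 2n for n ≥ 1, this is ≤ 30/(2·2n) = (15/2)/n.
So |(4n - 5)/(2n + 5) − 2| < ε whenever n > (15/2)/ε.
Take M = (15/2)/ε. If n > M then |(4n - 5)/(2n + 5) − 2| ≤ (15/2)/n < ε.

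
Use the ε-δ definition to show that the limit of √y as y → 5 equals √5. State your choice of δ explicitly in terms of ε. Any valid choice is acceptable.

δ = min(5, √5·ε)

Let ε > 0 be given. We want δ > 0 such that 0 < |y − 5| < δ implies |√y − √5| < ε.
Rationalise: √y − √5 = (y − 5)/(√y + √5), so |√y − √5| = |y − 5|/(√y + √5).
Restrict δ ≤ 5 so that |y − 5| < 5 forces y > 0, and then √y + √5 > √5.
Hence |√y − √5| < |y − 5|/√5, which is < ε once |y − 5| < √5·ε.
Take δ = min(5, √5·ε). If 0 < |y − 5| < δ then y > 0 and |√y − √5| < |y − 5|/√5 < ε.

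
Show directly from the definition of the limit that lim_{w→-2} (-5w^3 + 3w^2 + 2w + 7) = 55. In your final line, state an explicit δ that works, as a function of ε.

δ = min(1, ε/108)

Suppose ε > 0. We want δ > 0 such that 0 < |w + 2| < δ implies |(-5w^3 + 3w^2 + 2w + 7) − 55| < ε.
(-5w^3 + 3w^2 + 2w + 7) − 55 = -5w^3 + 3w^2 + 2w - 48 = (w + 2)(-5w^2 + 13w - 24).
So |(-5w^3 + 3w^2 + 2w + 7) − 55| = |w + 2|·|-5w^2 + 13w - 24|.
Assume first that |w + 2| < 1, so |w| < 3. Then |-5w^2 + 13w - 24| ≤ 5·3^2 + 13·3 + 24 = 108.
Hence |(-5w^3 + 3w^2 + 2w + 7) − 55| ≤ 108|w + 2| < ε provided |w + 2| < ε/108.
Choosing δ = min(1, ε/108) ensures both conditions, hence |(-5w^3 + 3w^2 + 2w + 7) − 55| < ε.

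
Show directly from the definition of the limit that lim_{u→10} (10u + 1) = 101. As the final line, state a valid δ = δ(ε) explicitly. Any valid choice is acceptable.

δ = ε/10

Let ε > 0 be given. We need δ > 0 so that 0 < |u − 10| < δ implies |(10u + 1) − 101| < ε.
|(10u + 1) − 101| = |10u - 100| = 10|u − 10|.
So 10|u − 10| < ε exactly when |u − 10| < ε/10.
Take δ = ε/10. If 0 < |u − 10| < δ then |(10u + 1) − 101| = 10|u − 10| < 10·(ε/10) = ε.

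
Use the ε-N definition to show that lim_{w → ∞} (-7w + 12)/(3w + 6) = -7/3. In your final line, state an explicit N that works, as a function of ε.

Let ε > 0 be given. We seek N > 0 such that w > N implies |(-7w + 12)/(3w + 6) + 7/3| < ε.
(-7w + 12)/(3w + 6) + 7/3 = (3(-7w + 12) − (-7)(3w + 6)) / (3(3w + 6)) = 78/(3(3w + 6)).
For w > 0 we have 3w + 6 > 3w, so |(-7w + 12)/(3w + 6) + 7/3| = 78/(3(3w + 6)) < 78/(3·3w) = (26/3)/w.
Thus |(-7w + 12)/(3w + 6) + 7/3| < ε whenever w > (26/3)/ε.
Take N = (26/3)/ε. If w > N then |(-7w + 12)/(3w + 6) + 7/3| < (26/3)/w < ε.

N = (26/3)/ε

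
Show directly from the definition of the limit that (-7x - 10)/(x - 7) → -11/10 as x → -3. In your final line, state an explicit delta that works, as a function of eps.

delta = min(5, (50/59)eps)

Fix eps > 0. We want delta > 0 with 0 < |x + 3| < delta ⇒ |(-7x - 10)/(x - 7) + 11/10| < eps.
Combining over a common denominator, (-7x - 10)/(x - 7) + 11/10 = [(-7x - 10)·(-10) − 11·(x - 7)] / [(-10)·(x - 7)] = 59(x + 3) / ((-10)(x - 7)).
So |(-7x - 10)/(x - 7) + 11/10| = 59|x + 3| / (10·|x − 7|).
Restrict delta ≤ 5. Then |x + 3| < 5 gives |x − 7| = |(x + 3) + (-10)| ≥ 10 − 5 = 5.
Hence |(-7x - 10)/(x - 7) + 11/10| < 59|x + 3|/(10·5) = (59/50)|x + 3|, which is < eps once |x + 3| < (50/59)eps.
Take delta = min(5, (50/59)eps). Then 0 < |x + 3| < delta forces both bounds, so |(-7x - 10)/(x - 7) + 11/10| < eps.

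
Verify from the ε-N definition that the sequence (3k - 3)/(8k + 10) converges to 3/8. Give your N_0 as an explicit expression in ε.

N_0 = (27/32)/ε

Suppose ε > 0. For k ≥ 1, |(3k - 3)/(8k + 10) − (3/8)| = |-54|/(8(8k + 10)) = 54/(8(8k + 10)).
Since 8k + 10 ≥ 8k for k ≥ 1, this is ≤ 54/(8·8k) = (27/32)/k.
So |(3k - 3)/(8k + 10) − (3/8)| < ε whenever k > (27/32)/ε.
Take N_0 = (27/32)/ε. If k > N_0 then |(3k - 3)/(8k + 10) − (3/8)| ≤ (27/32)/k < ε.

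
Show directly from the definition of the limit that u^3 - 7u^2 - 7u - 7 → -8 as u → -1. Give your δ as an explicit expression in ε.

Let ε > 0. We want δ > 0 such that 0 < |u + 1| < δ implies |(u^3 - 7u^2 - 7u - 7) + 8| < ε.
(u^3 - 7u^2 - 7u - 7) + 8 = u^3 - 7u^2 - 7u + 1 = (u + 1)(u^2 - 8u + 1).
So |(u^3 - 7u^2 - 7u - 7) + 8| = |u + 1|·|u^2 - 8u + 1|.
Require δ ≤ 2. Then |u + 1| < 2 gives |u| < 3, and by the triangle inequality |u^2 - 8u + 1| ≤ 3^2 + 8·3 + 1 = 34.
Hence |(u^3 - 7u^2 - 7u - 7) + 8| ≤ 34|u + 1| < ε provided |u + 1| < ε/34.
Take δ = min(2, ε/34). Then 0 < |u + 1| < δ gives both |u + 1| < 2 and |u + 1| < ε/34, so |(u^3 - 7u^2 - 7u - 7) + 8| < ε.

δ = min(2, ε/34)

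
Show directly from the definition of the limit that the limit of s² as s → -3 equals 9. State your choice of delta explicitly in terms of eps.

delta = min(1, eps/7)

Fix eps > 0. We seek delta > 0 with 0 < |s + 3| < delta ⇒ |s² − 9| < eps.
Factor: s² − 9 = (s + 3)(s - 3), so |s² − 9| = |s + 3|·|s - 3|.
Impose delta ≤ 1 so that |s| < 4; then |s - 3| ≤ 7.
Hence |s² − 9| ≤ 7|s + 3|, which is < eps once |s + 3| < eps/7.
Take delta = min(1, eps/7). If 0 < |s + 3| < delta then both bounds hold and |s² − 9| ≤ 7|s + 3| < 7·(eps/7) = eps.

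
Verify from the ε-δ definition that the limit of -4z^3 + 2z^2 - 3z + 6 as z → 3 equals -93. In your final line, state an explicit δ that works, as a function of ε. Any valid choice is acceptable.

δ = min(2, ε/183)

Suppose ε > 0. We want δ > 0 such that 0 < |z − 3| < δ implies |(-4z^3 + 2z^2 - 3z + 6) + 93| < ε.
(-4z^3 + 2z^2 - 3z + 6) + 93 = -4z^3 + 2z^2 - 3z + 99 = (z − 3)(-4z^2 - 10z - 33).
So |(-4z^3 + 2z^2 - 3z + 6) + 93| = |z − 3|·|-4z^2 - 10z - 33|.
Assume first that |z − 3| < 2, so |z| < 5. Then |-4z^2 - 10z - 33| ≤ 4·5^2 + 10·5 + 33 = 183.
Hence |(-4z^3 + 2z^2 - 3z + 6) + 93| ≤ 183|z − 3| < ε provided |z − 3| < ε/183.
Take δ = min(2, ε/183). Then 0 < |z − 3| < δ gives both |z − 3| < 2 and |z − 3| < ε/183, so |(-4z^3 + 2z^2 - 3z + 6) + 93| < ε.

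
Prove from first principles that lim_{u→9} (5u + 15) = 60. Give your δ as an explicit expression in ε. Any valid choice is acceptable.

Let ε > 0. We need δ > 0 so that 0 < |u − 9| < δ implies |(5u + 15) − 60| < ε.
Since (5u + 15) − 60 = 5(u − 9), we have |(5u + 15) − 60| = 5|u − 9|.
So 5|u − 9| < ε exactly when |u − 9| < ε/5.
Choosing δ = ε/5 gives |(5u + 15) − 60| = 5|u − 9| < ε whenever |u − 9| < δ.

δ = ε/5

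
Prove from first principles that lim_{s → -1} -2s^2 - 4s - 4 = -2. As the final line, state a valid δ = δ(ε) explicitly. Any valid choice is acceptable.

Suppose ε > 0. We want δ > 0 such that 0 < |s + 1| < δ implies |(-2s^2 - 4s - 4) + 2| < ε.
(-2s^2 - 4s - 4) + 2 = -2s^2 - 4s - 2 = (s + 1)(-2s - 2).
So |(-2s^2 - 4s - 4) + 2| = |s + 1|·|-2s - 2|.
Require δ ≤ 1. Then |s + 1| < 1 gives |s| < 2, and by the triangle inequality |-2s - 2| ≤ 2·2 + 2 = 6.
Hence |(-2s^2 - 4s - 4) + 2| ≤ 6|s + 1| < ε provided |s + 1| < ε/6.
Choosing δ = min(1, ε/6) ensures both conditions, hence |(-2s^2 - 4s - 4) + 2| < ε.

δ = min(1, ε/6)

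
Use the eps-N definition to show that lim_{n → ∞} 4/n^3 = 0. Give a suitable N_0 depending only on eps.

Let eps > 0 be given. For n ≥ 1, |4/n^3 − 0| = 4/n^3.
4/n^3 < eps ⇔ n^3 > 4/eps ⇔ n > (4/eps)^{1/3}.
Take N_0 = (4/eps)^{1/3}. Then n > N_0 implies 4/n^3 < eps.

N_0 = (4/eps)^{1/3}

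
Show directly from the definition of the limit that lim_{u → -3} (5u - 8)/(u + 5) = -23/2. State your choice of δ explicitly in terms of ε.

Let ε > 0. We want δ > 0 with 0 < |u + 3| < δ ⇒ |(5u - 8)/(u + 5) + 23/2| < ε.
Combining over a common denominator, (5u - 8)/(u + 5) + 23/2 = [(5u - 8)·2 − (-23)·(u + 5)] / [2·(u + 5)] = 33(u + 3) / (2(u + 5)).
So |(5u - 8)/(u + 5) + 23/2| = 33|u + 3| / (2·|u + 5|).
Require δ ≤ 1, so |u + 5| ≥ |2| − |u + 3| > 2 − 1 = 1.
Hence |(5u - 8)/(u + 5) + 23/2| < 33|u + 3|/(2·1) = (33/2)|u + 3|, which is < ε once |u + 3| < (2/33)ε.
Take δ = min(1, (2/33)ε). Then 0 < |u + 3| < δ forces both bounds, so |(5u - 8)/(u + 5) + 23/2| < ε.

δ = min(1, (2/33)ε)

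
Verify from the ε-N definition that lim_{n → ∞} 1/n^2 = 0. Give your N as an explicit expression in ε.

Fix ε > 0. For n ≥ 1, |1/n^2 − 0| = 1/n^2.
1/n^2 < ε ⇔ n^2 > 1/ε ⇔ n > (1/ε)^{1/2}.
Take N = (1/ε)^{1/2}. Then n > N implies 1/n^2 < ε.

N = (1/ε)^{1/2}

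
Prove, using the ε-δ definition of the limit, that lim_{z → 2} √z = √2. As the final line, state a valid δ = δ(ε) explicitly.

δ = min(2, √2·ε)

Let ε > 0. We want δ > 0 such that 0 < |z − 2| < δ implies |√z − √2| < ε.
Rationalise: √z − √2 = (z − 2)/(√z + √2), so |√z − √2| = |z − 2|/(√z + √2).
Restrict δ ≤ 2 so that |z − 2| < 2 forces z > 0, and then √z + √2 > √2.
Hence |√z − √2| < |z − 2|/√2, which is < ε once |z − 2| < √2·ε.
Take δ = min(2, √2·ε). If 0 < |z − 2| < δ then z > 0 and |√z − √2| < |z − 2|/√2 < ε.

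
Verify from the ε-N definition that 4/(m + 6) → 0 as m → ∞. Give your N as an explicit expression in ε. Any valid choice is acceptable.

N = 4/ε

Let ε > 0. For m ≥ 1, |4/(m + 6) − 0| = 4/(m + 6) ≤ 4/m.
We need 4/m < ε, i.e. m > 4/ε.
Take N = 4/ε. If m > N then |4/(m + 6)| ≤ 4/m < ε.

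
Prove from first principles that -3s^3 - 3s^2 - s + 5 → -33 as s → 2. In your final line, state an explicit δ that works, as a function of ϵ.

δ = min(1, ϵ/73)

Fix ϵ > 0. We want δ > 0 such that 0 < |s − 2| < δ implies |(-3s^3 - 3s^2 - s + 5) + 33| < ϵ.
(-3s^3 - 3s^2 - s + 5) + 33 = -3s^3 - 3s^2 - s + 38 = (s − 2)(-3s^2 - 9s - 19).
So |(-3s^3 - 3s^2 - s + 5) + 33| = |s − 2|·|-3s^2 - 9s - 19|.
Assume first that |s − 2| < 1, so |s| < 3. Then |-3s^2 - 9s - 19| ≤ 3·3^2 + 9·3 + 19 = 73.
Hence |(-3s^3 - 3s^2 - s + 5) + 33| ≤ 73|s − 2| < ϵ provided |s − 2| < ϵ/73.
Choosing δ = min(1, ϵ/73) ensures both conditions, hence |(-3s^3 - 3s^2 - s + 5) + 33| < ϵ.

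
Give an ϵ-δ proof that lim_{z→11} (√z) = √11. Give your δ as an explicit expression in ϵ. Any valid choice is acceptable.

δ = min(11, √11·ϵ)

Fix ϵ > 0. We want δ > 0 such that 0 < |z − 11| < δ implies |√z − √11| < ϵ.
Multiplying by the conjugate, |√z − √11| = |z − 11|/(√z + √11).
Restrict δ ≤ 11 so that |z − 11| < 11 forces z > 0, and then √z + √11 > √11.
Hence |√z − √11| < |z − 11|/√11, which is < ϵ once |z − 11| < √11·ϵ.
Take δ = min(11, √11·ϵ). If 0 < |z − 11| < δ then z > 0 and |√z − √11| < |z − 11|/√11 < ϵ.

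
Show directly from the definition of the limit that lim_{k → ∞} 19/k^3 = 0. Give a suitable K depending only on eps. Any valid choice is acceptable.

Let eps > 0. For k ≥ 1, |19/k^3 − 0| = 19/k^3.
19/k^3 < eps ⇔ k^3 > 19/eps ⇔ k > (19/eps)^{1/3}.
Take K = (19/eps)^{1/3}. Then k > K implies 19/k^3 < eps.

K = (19/eps)^{1/3}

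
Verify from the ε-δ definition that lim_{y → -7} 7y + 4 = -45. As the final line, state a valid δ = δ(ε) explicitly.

δ = ε/7

Let ε > 0. We need δ > 0 so that 0 < |y + 7| < δ implies |(7y + 4) + 45| < ε.
|(7y + 4) + 45| = |7y + 49| = 7|y + 7|.
So 7|y + 7| < ε exactly when |y + 7| < ε/7.
Take δ = ε/7. If 0 < |y + 7| < δ then |(7y + 4) + 45| = 7|y + 7| < 7·(ε/7) = ε.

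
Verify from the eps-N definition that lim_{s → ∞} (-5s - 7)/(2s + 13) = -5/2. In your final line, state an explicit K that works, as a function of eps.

Let eps > 0. We seek K > 0 such that s > K implies |(-5s - 7)/(2s + 13) + 5/2| < eps.
(-5s - 7)/(2s + 13) + 5/2 = (2(-5s - 7) − (-5)(2s + 13)) / (2(2s + 13)) = 51/(2(2s + 13)).
For s > 0 we have 2s + 13 > 2s, so |(-5s - 7)/(2s + 13) + 5/2| = 51/(2(2s + 13)) < 51/(2·2s) = (51/4)/s.
Thus |(-5s - 7)/(2s + 13) + 5/2| < eps whenever s > (51/4)/eps.
Take K = (51/4)/eps. If s > K then |(-5s - 7)/(2s + 13) + 5/2| < (51/4)/s < eps.

K = (51/4)/eps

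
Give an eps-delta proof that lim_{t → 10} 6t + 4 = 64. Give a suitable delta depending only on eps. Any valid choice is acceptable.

Let eps > 0. We need delta > 0 so that 0 < |t − 10| < delta implies |(6t + 4) − 64| < eps.
|(6t + 4) − 64| = |6t - 60| = 6|t − 10|.
Thus it suffices that |t − 10| < eps/6.
Take delta = eps/6. If 0 < |t − 10| < delta then |(6t + 4) − 64| = 6|t − 10| < 6·(eps/6) = eps.

delta = eps/6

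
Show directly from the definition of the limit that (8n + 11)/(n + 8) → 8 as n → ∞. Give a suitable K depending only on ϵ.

Fix ϵ > 0. For n ≥ 1, |(8n + 11)/(n + 8) − 8| = |-53|/((n + 8)) = 53/((n + 8)).
Since n + 8 ≥ n for n ≥ 1, this is ≤ 53/(n) = 53/n.
So |(8n + 11)/(n + 8) − 8| < ϵ whenever n > 53/ϵ.
Take K = 53/ϵ. If n > K then |(8n + 11)/(n + 8) − 8| ≤ 53/n < ϵ.

K = 53/ϵ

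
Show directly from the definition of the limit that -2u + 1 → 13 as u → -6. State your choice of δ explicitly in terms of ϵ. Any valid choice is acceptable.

δ = ϵ/2

Fix ϵ > 0. We need δ > 0 so that 0 < |u + 6| < δ implies |(-2u + 1) − 13| < ϵ.
|(-2u + 1) − 13| = |-2u - 12| = 2|u + 6|.
So 2|u + 6| < ϵ exactly when |u + 6| < ϵ/2.
Choosing δ = ϵ/2 gives |(-2u + 1) − 13| = 2|u + 6| < ϵ whenever |u + 6| < δ.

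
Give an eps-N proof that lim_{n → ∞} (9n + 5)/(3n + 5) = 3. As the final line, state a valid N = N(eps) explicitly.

Suppose eps > 0. For n ≥ 1, |(9n + 5)/(3n + 5) − 3| = |-30|/(3(3n + 5)) = 30/(3(3n + 5)).
Since 3n + 5 ≥ 3n for n ≥ 1, this is ≤ 30/(3·3n) = (10/3)/n.
So |(9n + 5)/(3n + 5) − 3| < eps whenever n > (10/3)/eps.
Take N = (10/3)/eps. If n > N then |(9n + 5)/(3n + 5) − 3| ≤ (10/3)/n < eps.

N = (10/3)/eps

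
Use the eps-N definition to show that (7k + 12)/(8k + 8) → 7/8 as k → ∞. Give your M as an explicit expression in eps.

Let eps > 0. For k ≥ 1, |(7k + 12)/(8k + 8) − (7/8)| = |40|/(8(8k + 8)) = 40/(8(8k + 8)).
Since 8k + 8 ≥ 8k for k ≥ 1, this is ≤ 40/(8·8k) = (5/8)/k.
So |(7k + 12)/(8k + 8) − (7/8)| < eps whenever k > (5/8)/eps.
Take M = (5/8)/eps. If k > M then |(7k + 12)/(8k + 8) − (7/8)| ≤ (5/8)/k < eps.

M = (5/8)/eps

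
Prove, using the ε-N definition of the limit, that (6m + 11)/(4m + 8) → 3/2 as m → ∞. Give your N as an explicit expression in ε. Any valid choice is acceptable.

Let ε > 0 be given. For m ≥ 1, |(6m + 11)/(4m + 8) − (3/2)| = |-4|/(4(4m + 8)) = 4/(4(4m + 8)).
Since 4m + 8 ≥ 4m for m ≥ 1, this is ≤ 4/(4·4m) = (1/4)/m.
So |(6m + 11)/(4m + 8) − (3/2)| < ε whenever m > (1/4)/ε.
Take N = (1/4)/ε. If m > N then |(6m + 11)/(4m + 8) − (3/2)| ≤ (1/4)/m < ε.

N = (1/4)/ε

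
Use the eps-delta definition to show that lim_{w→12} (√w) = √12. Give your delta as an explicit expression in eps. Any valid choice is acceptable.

Let eps > 0. We want delta > 0 such that 0 < |w − 12| < delta implies |√w − √12| < eps.
Multiplying by the conjugate, |√w − √12| = |w − 12|/(√w + √12).
Restrict delta ≤ 12 so that |w − 12| < 12 forces w > 0, and then √w + √12 > √12.
Hence |√w − √12| < |w − 12|/√12, which is < eps once |w − 12| < √12·eps.
Take delta = min(12, √12·eps). If 0 < |w − 12| < delta then w > 0 and |√w − √12| < |w − 12|/√12 < eps.

delta = min(12, √12·eps)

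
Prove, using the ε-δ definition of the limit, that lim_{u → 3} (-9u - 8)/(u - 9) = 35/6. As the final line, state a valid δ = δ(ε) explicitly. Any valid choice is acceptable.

Fix ε > 0. We want δ > 0 with 0 < |u − 3| < δ ⇒ |(-9u - 8)/(u - 9) − (35/6)| < ε.
Combining over a common denominator, (-9u - 8)/(u - 9) − (35/6) = [(-9u - 8)·(-6) − (-35)·(u - 9)] / [(-6)·(u - 9)] = 89(u − 3) / ((-6)(u - 9)).
So |(-9u - 8)/(u - 9) − (35/6)| = 89|u − 3| / (6·|u − 9|).
Require δ ≤ 3, so |u − 9| ≥ |-6| − |u − 3| > 6 − 3 = 3.
Hence |(-9u - 8)/(u - 9) − (35/6)| < 89|u − 3|/(6·3) = (89/18)|u − 3|, which is < ε once |u − 3| < (18/89)ε.
Take δ = min(3, (18/89)ε). Then 0 < |u − 3| < δ forces both bounds, so |(-9u - 8)/(u - 9) − (35/6)| < ε.

δ = min(3, (18/89)ε)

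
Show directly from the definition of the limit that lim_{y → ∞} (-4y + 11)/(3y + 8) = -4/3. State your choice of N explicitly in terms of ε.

Let ε > 0 be given. We seek N > 0 such that y > N implies |(-4y + 11)/(3y + 8) + 4/3| < ε.
(-4y + 11)/(3y + 8) + 4/3 = (3(-4y + 11) − (-4)(3y + 8)) / (3(3y + 8)) = 65/(3(3y + 8)).
For y > 0 we have 3y + 8 > 3y, so |(-4y + 11)/(3y + 8) + 4/3| = 65/(3(3y + 8)) < 65/(3·3y) = (65/9)/y.
Thus |(-4y + 11)/(3y + 8) + 4/3| < ε whenever y > (65/9)/ε.
Take N = (65/9)/ε. If y > N then |(-4y + 11)/(3y + 8) + 4/3| < (65/9)/y < ε.

N = (65/9)/ε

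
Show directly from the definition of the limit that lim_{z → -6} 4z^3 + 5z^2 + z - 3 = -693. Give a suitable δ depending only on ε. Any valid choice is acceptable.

δ = min(1, ε/444)

Let ε > 0 be given. We want δ > 0 such that 0 < |z + 6| < δ implies |(4z^3 + 5z^2 + z - 3) + 693| < ε.
(4z^3 + 5z^2 + z - 3) + 693 = 4z^3 + 5z^2 + z + 690 = (z + 6)(4z^2 - 19z + 115).
So |(4z^3 + 5z^2 + z - 3) + 693| = |z + 6|·|4z^2 - 19z + 115|.
Assume first that |z + 6| < 1, so |z| < 7. Then |4z^2 - 19z + 115| ≤ 4·7^2 + 19·7 + 115 = 444.
Hence |(4z^3 + 5z^2 + z - 3) + 693| ≤ 444|z + 6| < ε provided |z + 6| < ε/444.
Choosing δ = min(1, ε/444) ensures both conditions, hence |(4z^3 + 5z^2 + z - 3) + 693| < ε.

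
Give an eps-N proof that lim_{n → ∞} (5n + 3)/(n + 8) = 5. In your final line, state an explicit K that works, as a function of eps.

K = 37/eps

Let eps > 0. For n ≥ 1, |(5n + 3)/(n + 8) − 5| = |-37|/((n + 8)) = 37/((n + 8)).
Since n + 8 ≥ n for n ≥ 1, this is ≤ 37/(n) = 37/n.
So |(5n + 3)/(n + 8) − 5| < eps whenever n > 37/eps.
Take K = 37/eps. If n > K then |(5n + 3)/(n + 8) − 5| ≤ 37/n < eps.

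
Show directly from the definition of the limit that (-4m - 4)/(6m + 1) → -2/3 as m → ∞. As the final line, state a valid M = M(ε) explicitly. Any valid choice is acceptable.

Suppose ε > 0. For m ≥ 1, |(-4m - 4)/(6m + 1) + 2/3| = |-20|/(6(6m + 1)) = 20/(6(6m + 1)).
Since 6m + 1 ≥ 6m for m ≥ 1, this is ≤ 20/(6·6m) = (5/9)/m.
So |(-4m - 4)/(6m + 1) + 2/3| < ε whenever m > (5/9)/ε.
Take M = (5/9)/ε. If m > M then |(-4m - 4)/(6m + 1) + 2/3| ≤ (5/9)/m < ε.

M = (5/9)/ε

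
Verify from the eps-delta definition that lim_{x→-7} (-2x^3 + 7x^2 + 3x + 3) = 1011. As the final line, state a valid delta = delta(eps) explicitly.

delta = min(1, eps/440)

Fix eps > 0. We want delta > 0 such that 0 < |x + 7| < delta implies |(-2x^3 + 7x^2 + 3x + 3) − 1011| < eps.
(-2x^3 + 7x^2 + 3x + 3) − 1011 = -2x^3 + 7x^2 + 3x - 1008 = (x + 7)(-2x^2 + 21x - 144).
So |(-2x^3 + 7x^2 + 3x + 3) − 1011| = |x + 7|·|-2x^2 + 21x - 144|.
Require delta ≤ 1. Then |x + 7| < 1 gives |x| < 8, and by the triangle inequality |-2x^2 + 21x - 144| ≤ 2·8^2 + 21·8 + 144 = 440.
Hence |(-2x^3 + 7x^2 + 3x + 3) − 1011| ≤ 440|x + 7| < eps provided |x + 7| < eps/440.
Choosing delta = min(1, eps/440) ensures both conditions, hence |(-2x^3 + 7x^2 + 3x + 3) − 1011| < eps.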